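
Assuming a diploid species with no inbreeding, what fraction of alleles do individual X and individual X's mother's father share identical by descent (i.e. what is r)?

Each parent–offspring link contributes a factor of 1/2, and independent paths through distinct common ancestors add.
Two parent–offspring links: r = (1/2)^2 = 1/4.

0.25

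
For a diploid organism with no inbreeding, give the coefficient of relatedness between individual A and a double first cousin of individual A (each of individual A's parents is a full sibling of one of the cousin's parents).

0.25

Each parent–offspring link contributes a factor of 1/2, and independent paths through distinct common ancestors add.
Double first cousins share both grandparent pairs — four paths of length 4: r = 4·(1/2)^4 = 1/4.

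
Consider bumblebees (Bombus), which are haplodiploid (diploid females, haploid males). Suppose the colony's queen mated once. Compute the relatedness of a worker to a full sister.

Haplodiploid full sisters inherit their father's entire haploid genome identically (contributing 1/2) and on average half of their mother's contribution (1/2 · 1/2 = 1/4); r = 1/2 + 1/4 = 3/4.

0.75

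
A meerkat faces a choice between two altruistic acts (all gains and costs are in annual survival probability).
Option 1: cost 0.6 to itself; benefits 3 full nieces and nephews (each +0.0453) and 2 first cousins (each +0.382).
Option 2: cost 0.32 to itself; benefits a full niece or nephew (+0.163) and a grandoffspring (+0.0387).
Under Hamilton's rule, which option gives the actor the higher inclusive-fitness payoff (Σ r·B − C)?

Option 1: r to a full niece or nephew = 0.25.
Option 1: r to a first cousin = 0.125.
Option 1: Σ r·B − C = (3·0.25·0.0453 + 2·0.125·0.382) − 0.6 = -0.470525.
Option 2: r to a full niece or nephew = 0.25.
Option 2: r to a grandoffspring = 0.25.
Option 2: Σ r·B − C = (1·0.25·0.163 + 1·0.25·0.0387) − 0.32 = -0.269575.
Option 2 has the higher net inclusive-fitness payoff.

Option 2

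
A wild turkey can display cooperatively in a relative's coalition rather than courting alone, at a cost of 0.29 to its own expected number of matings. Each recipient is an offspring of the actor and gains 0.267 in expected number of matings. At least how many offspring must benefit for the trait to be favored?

r to an offspring = 0.5 (one parent–offspring link: r = (1/2)^1 = 1/2).
Hamilton's rule: n·r·B > C  ⇒  n > C/(r·B) = 0.29/(0.5·0.267) = 2.172.
The smallest integer exceeding 2.172 is 3.

3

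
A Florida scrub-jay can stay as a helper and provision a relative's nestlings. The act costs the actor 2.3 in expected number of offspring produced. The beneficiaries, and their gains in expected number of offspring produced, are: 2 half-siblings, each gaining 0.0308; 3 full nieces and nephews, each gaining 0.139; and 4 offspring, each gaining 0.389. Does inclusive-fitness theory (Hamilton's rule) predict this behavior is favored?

Hamilton's rule: the trait is favored when the sum of r·B over every recipient exceeds the actor's cost C.
r to a half-sibling = 0.25 (half-sibs share one parent — one path of length 2: r = (1/2)^2 = 1/4).
r to a full niece or nephew = 0.25 (full aunt/uncle↔niece/nephew: two paths of length 3 through the shared grandparent pair: r = 2·(1/2)^3 = 1/4).
r to an offspring = 0.5 (one parent–offspring link: r = (1/2)^1 = 1/2).
Summing one r·B term per recipient: 2·0.25·0.0308 + 3·0.25·0.139 + 4·0.5·0.389 = 0.89765.
0.89765 < 2.3: the indirect benefit is less than the cost.

No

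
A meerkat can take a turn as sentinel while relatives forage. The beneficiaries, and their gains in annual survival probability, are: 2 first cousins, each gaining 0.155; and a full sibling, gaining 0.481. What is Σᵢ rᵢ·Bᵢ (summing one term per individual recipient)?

r to a first cousin = 1/8 (first cousins share one grandparent pair — two paths of length 4: r = 2·(1/2)^4 = 1/8).
r to a full sibling = 0.5 (full sibs share both parents — two paths of length 2: r = 2·(1/2)^2 = 1/2).
Summing one r·B term per recipient: 2·0.125·0.155 + 1·0.5·0.481 = 0.27925.

0.27925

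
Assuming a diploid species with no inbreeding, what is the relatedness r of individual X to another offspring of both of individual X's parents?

Each parent–offspring link contributes a factor of 1/2, and independent paths through distinct common ancestors add.
Full sibs share both parents — two paths of length 2: r = 2·(1/2)^2 = 1/2.

0.5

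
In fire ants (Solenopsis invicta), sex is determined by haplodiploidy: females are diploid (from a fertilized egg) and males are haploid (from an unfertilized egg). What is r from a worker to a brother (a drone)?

Her haploid brother carries none of their father's genes and a random half of their mother's genome; that half matches the maternal half of her own genome with probability 1/2: r = 1/2 · 1/2 = 1/4.

0.25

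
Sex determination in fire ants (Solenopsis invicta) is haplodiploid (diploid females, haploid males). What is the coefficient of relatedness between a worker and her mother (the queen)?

0.5

One meiotic link between diploid queen and diploid daughter: r = 1/2.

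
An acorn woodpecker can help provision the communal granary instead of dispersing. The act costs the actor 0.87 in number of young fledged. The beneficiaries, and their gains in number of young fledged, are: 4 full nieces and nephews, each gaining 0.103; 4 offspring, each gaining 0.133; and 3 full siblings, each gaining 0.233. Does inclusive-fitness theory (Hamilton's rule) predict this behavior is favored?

No

Hamilton's rule: the trait is favored when the sum of r·B over every recipient exceeds the actor's cost C.
r to a full niece or nephew = 0.25 (full aunt/uncle↔niece/nephew: two paths of length 3 through the shared grandparent pair: r = 2·(1/2)^3 = 1/4).
r to an offspring = 1/2 (one parent–offspring link: r = (1/2)^1 = 1/2).
r to a full sibling = 1/2 (full sibs share both parents — two paths of length 2: r = 2·(1/2)^2 = 1/2).
Summing one r·B term per recipient: 4·0.25·0.103 + 4·0.5·0.133 + 3·0.5·0.233 = 0.7185.
0.7185 < 0.87: the indirect benefit is less than the cost.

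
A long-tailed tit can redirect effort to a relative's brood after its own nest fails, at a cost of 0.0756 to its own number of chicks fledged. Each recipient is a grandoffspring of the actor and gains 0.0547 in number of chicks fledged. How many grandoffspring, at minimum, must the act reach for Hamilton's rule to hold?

6

r to a grandoffspring = 1/4 (two parent–offspring links: r = (1/2)^2 = 1/4).
Hamilton's rule: n·r·B > C  ⇒  n > C/(r·B) = 0.0756/(0.25·0.0547) = 5.528.
The smallest integer exceeding 5.528 is 6.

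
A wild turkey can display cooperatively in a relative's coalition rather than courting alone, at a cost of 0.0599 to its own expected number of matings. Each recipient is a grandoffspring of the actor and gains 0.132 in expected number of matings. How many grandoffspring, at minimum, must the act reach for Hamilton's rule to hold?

r to a grandoffspring = 1/4 (two parent–offspring links: r = (1/2)^2 = 1/4).
Hamilton's rule: n·r·B > C  ⇒  n > C/(r·B) = 0.0599/(0.25·0.132) = 1.815.
The smallest integer exceeding 1.815 is 2.

2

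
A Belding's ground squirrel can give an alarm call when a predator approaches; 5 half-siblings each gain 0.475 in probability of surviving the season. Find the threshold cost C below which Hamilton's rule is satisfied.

r to a half-sibling = 0.25 (half-sibs share one parent — one path of length 2: r = (1/2)^2 = 1/4).
Hamilton's rule: n·r·B > C, so the trait is favored while C < n·r·B = 5·0.25·0.475 = 0.59375.

0.59375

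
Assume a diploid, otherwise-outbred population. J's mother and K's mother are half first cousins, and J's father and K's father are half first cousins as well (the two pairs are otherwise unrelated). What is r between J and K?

0.03125

Relatedness sums over independent paths through distinct common ancestors.
J and K are related in two ways: half second cousins through their mothers (r = 1/64) and half second cousins through their fathers (r = 1/64).
r = 1/64 + 1/64 = 1/32 = 0.03125.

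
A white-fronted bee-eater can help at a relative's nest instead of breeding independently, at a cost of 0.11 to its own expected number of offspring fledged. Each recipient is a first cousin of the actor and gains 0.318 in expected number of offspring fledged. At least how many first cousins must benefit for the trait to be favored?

r to a first cousin = 1/8 (first cousins share one grandparent pair — two paths of length 4: r = 2·(1/2)^4 = 1/8).
Hamilton's rule: n·r·B > C  ⇒  n > C/(r·B) = 0.11/(0.125·0.318) = 2.767.
The smallest integer exceeding 2.767 is 3.

3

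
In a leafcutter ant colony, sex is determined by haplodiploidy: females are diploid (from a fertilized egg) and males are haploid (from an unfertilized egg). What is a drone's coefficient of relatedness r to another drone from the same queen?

0.5

Haploid brothers each carry a random half of the queen's diploid genome, so on average they share half: r = 1/2.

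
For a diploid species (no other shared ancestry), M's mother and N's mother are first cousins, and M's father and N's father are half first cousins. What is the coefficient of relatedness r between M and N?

0.046875

With two independent routes of shared ancestry, r is the sum of the two contributions.
M and N are related in two ways: second cousins through their mothers (r = 1/32) and half second cousins through their fathers (r = 1/64).
r = 1/32 + 1/64 = 0.046875.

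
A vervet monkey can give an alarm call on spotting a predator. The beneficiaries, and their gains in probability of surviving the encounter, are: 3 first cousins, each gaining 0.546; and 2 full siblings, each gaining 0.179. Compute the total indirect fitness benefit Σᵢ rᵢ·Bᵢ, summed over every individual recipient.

0.38375

r to a first cousin = 1/8 (first cousins share one grandparent pair — two paths of length 4: r = 2·(1/2)^4 = 1/8).
r to a full sibling = 0.5 (full sibs share both parents — two paths of length 2: r = 2·(1/2)^2 = 1/2).
Summing one r·B term per recipient: 3·0.125·0.546 + 2·0.5·0.179 = 0.38375.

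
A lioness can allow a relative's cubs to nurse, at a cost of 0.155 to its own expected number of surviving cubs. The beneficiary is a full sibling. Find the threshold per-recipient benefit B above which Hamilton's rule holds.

0.31

r to a full sibling = 0.5 (full sibs share both parents — two paths of length 2: r = 2·(1/2)^2 = 1/2).
Hamilton's rule with n recipients of equal r: n·r·B > C, so B > C/(n·r) = 0.155/(1·0.5) = 0.31.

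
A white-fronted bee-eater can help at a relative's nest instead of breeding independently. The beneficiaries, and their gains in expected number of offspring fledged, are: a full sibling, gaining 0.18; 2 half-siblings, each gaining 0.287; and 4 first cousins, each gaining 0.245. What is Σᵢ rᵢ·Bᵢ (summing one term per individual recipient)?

0.356

r to a full sibling = 0.5 (full sibs share both parents — two paths of length 2: r = 2·(1/2)^2 = 1/2).
r to a half-sibling = 0.25 (half-sibs share one parent — one path of length 2: r = (1/2)^2 = 1/4).
r to a first cousin = 0.125 (first cousins share one grandparent pair — two paths of length 4: r = 2·(1/2)^4 = 1/8).
Summing one r·B term per recipient: 1·0.5·0.18 + 2·0.25·0.287 + 4·0.125·0.245 = 0.356.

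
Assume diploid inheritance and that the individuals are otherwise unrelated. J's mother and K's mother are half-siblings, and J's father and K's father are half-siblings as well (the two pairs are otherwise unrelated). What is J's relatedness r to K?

Wright's path rule: contributions from independent ancestry routes add.
J and K are related in two ways: half first cousins through their mothers (r = 1/16) and half first cousins through their fathers (r = 1/16).
r = 1/16 + 1/16 = 1/8 = 0.125.

0.125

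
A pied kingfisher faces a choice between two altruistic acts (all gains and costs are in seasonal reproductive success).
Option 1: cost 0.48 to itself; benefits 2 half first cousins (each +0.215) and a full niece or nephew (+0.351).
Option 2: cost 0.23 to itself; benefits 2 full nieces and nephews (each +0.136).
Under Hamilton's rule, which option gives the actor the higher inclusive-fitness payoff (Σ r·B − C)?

Option 1: r to a half first cousin = 0.0625.
Option 1: r to a full niece or nephew = 0.25.
Option 1: Σ r·B − C = (2·0.0625·0.215 + 1·0.25·0.351) − 0.48 = -0.365375.
Option 2: r to a full niece or nephew = 0.25.
Option 2: Σ r·B − C = (2·0.25·0.136) − 0.23 = -0.162.
Option 2 has the higher net inclusive-fitness payoff.

Option 2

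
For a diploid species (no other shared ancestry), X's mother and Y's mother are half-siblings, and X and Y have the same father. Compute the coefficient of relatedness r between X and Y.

0.3125

Wright's path rule: contributions from independent ancestry routes add.
X and Y are related in two ways: half first cousins through their mothers (r = 1/16) and half-sibs through their shared father (r = 1/4).
r = 1/16 + 1/4 = 5/16 = 0.3125.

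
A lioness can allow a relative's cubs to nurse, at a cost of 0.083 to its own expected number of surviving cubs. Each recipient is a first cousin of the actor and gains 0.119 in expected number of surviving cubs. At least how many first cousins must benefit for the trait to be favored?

6

r to a first cousin = 0.125 (first cousins share one grandparent pair — two paths of length 4: r = 2·(1/2)^4 = 1/8).
Hamilton's rule: n·r·B > C  ⇒  n > C/(r·B) = 0.083/(0.125·0.119) = 5.58.
The smallest integer exceeding 5.58 is 6.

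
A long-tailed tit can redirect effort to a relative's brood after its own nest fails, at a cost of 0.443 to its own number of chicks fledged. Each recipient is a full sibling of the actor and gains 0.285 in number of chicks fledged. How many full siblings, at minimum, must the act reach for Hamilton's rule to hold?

r to a full sibling = 1/2 (full sibs share both parents — two paths of length 2: r = 2·(1/2)^2 = 1/2).
Hamilton's rule: n·r·B > C  ⇒  n > C/(r·B) = 0.443/(0.5·0.285) = 3.109.
The smallest integer exceeding 3.109 is 4.

4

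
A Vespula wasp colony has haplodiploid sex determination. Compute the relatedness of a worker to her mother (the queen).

One meiotic link between diploid queen and diploid daughter: r = 1/2.

0.5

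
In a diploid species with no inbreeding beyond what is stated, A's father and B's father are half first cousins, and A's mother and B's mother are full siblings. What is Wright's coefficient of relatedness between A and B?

0.140625

Independent pedigree routes through distinct common ancestors add.
A and B are related in two ways: half second cousins through their fathers (r = 1/64) and first cousins through their mothers (r = 1/8).
r = 1/64 + 1/8 = 0.140625.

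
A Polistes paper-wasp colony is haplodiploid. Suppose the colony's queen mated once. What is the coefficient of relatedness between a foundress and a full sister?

0.75

Haplodiploid full sisters inherit their father's entire haploid genome identically (contributing 1/2) and on average half of their mother's contribution (1/2 · 1/2 = 1/4); r = 1/2 + 1/4 = 3/4.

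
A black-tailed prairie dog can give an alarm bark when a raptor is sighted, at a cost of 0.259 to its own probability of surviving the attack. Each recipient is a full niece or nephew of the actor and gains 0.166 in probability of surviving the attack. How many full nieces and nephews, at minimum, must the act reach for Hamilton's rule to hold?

7

r to a full niece or nephew = 1/4 (full aunt/uncle↔niece/nephew: two paths of length 3 through the shared grandparent pair: r = 2·(1/2)^3 = 1/4).
Hamilton's rule: n·r·B > C  ⇒  n > C/(r·B) = 0.259/(0.25·0.166) = 6.241.
The smallest integer exceeding 6.241 is 7.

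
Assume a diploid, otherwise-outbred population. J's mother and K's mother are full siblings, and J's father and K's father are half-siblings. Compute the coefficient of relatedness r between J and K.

Independent pedigree routes through distinct common ancestors add.
J and K are related in two ways: first cousins through their mothers (r = 1/8) and half first cousins through their fathers (r = 1/16).
r = 1/8 + 1/16 = 3/16 = 0.1875.

0.1875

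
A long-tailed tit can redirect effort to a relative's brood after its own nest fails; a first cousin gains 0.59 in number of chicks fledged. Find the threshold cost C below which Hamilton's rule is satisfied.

0.07375

r to a first cousin = 1/8 (first cousins share one grandparent pair — two paths of length 4: r = 2·(1/2)^4 = 1/8).
Hamilton's rule: n·r·B > C, so the trait is favored while C < n·r·B = 1·0.125·0.59 = 0.07375.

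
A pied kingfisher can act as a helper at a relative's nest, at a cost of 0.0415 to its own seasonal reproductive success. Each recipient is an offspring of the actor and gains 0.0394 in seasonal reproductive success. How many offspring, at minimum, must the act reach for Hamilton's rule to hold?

3

r to an offspring = 1/2 (one parent–offspring link: r = (1/2)^1 = 1/2).
Hamilton's rule: n·r·B > C  ⇒  n > C/(r·B) = 0.0415/(0.5·0.0394) = 2.107.
The smallest integer exceeding 2.107 is 3.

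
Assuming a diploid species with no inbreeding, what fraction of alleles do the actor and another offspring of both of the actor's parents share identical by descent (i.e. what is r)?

0.5

Each parent–offspring link contributes a factor of 1/2, and independent paths through distinct common ancestors add.
Full sibs share both parents — two paths of length 2: r = 2·(1/2)^2 = 1/2.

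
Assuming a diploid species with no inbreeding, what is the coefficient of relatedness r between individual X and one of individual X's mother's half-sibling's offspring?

0.0625

Each parent–offspring link contributes a factor of 1/2, and independent paths through distinct common ancestors add.
Half first cousins share one grandparent — one path of length 4: r = (1/2)^4 = 1/16.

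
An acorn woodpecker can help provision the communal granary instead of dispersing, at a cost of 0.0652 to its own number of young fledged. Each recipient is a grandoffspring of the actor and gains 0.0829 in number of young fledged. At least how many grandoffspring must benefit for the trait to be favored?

4

r to a grandoffspring = 1/4 (two parent–offspring links: r = (1/2)^2 = 1/4).
Hamilton's rule: n·r·B > C  ⇒  n > C/(r·B) = 0.0652/(0.25·0.0829) = 3.146.
The smallest integer exceeding 3.146 is 4.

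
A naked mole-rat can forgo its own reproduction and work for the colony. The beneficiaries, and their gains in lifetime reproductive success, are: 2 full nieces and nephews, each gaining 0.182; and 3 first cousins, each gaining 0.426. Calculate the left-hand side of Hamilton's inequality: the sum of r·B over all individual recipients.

0.25075

r to a full niece or nephew = 1/4 (full aunt/uncle↔niece/nephew: two paths of length 3 through the shared grandparent pair: r = 2·(1/2)^3 = 1/4).
r to a first cousin = 0.125 (first cousins share one grandparent pair — two paths of length 4: r = 2·(1/2)^4 = 1/8).
Summing one r·B term per recipient: 2·0.25·0.182 + 3·0.125·0.426 = 0.25075.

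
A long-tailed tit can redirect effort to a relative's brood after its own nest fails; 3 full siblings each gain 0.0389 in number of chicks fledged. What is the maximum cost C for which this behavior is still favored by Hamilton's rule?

0.05835

r to a full sibling = 1/2 (full sibs share both parents — two paths of length 2: r = 2·(1/2)^2 = 1/2).
Hamilton's rule: n·r·B > C, so the trait is favored while C < n·r·B = 3·0.5·0.0389 = 0.05835.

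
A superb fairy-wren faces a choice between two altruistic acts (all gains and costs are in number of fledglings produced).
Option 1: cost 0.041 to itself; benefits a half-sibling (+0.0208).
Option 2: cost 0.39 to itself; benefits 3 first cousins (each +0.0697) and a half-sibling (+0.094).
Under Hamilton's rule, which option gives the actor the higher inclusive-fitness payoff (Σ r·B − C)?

Option 1

Option 1: r to a half-sibling = 0.25.
Option 1: Σ r·B − C = (1·0.25·0.0208) − 0.041 = -0.0358.
Option 2: r to a first cousin = 0.125.
Option 2: r to a half-sibling = 0.25.
Option 2: Σ r·B − C = (3·0.125·0.0697 + 1·0.25·0.094) − 0.39 = -0.3403625.
Option 1 has the higher net inclusive-fitness payoff.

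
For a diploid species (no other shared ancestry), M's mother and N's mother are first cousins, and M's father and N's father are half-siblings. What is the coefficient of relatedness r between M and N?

0.09375

With two independent routes of shared ancestry, r is the sum of the two contributions.
M and N are related in two ways: second cousins through their mothers (r = 1/32) and half first cousins through their fathers (r = 1/16).
r = 1/32 + 1/16 = 3/32 = 0.09375.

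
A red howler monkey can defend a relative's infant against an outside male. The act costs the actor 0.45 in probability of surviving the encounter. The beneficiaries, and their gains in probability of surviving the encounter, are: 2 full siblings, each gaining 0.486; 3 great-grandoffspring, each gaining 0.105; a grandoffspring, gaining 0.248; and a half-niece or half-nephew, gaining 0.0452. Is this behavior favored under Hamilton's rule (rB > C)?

Hamilton's rule: the trait is favored when the sum of r·B over every recipient exceeds the actor's cost C.
r to a full sibling = 0.5 (full sibs share both parents — two paths of length 2: r = 2·(1/2)^2 = 1/2).
r to a great-grandoffspring = 0.125 (three parent–offspring links: r = (1/2)^3 = 1/8).
r to a grandoffspring = 0.25 (two parent–offspring links: r = (1/2)^2 = 1/4).
r to a half-niece or half-nephew = 0.125 (half-aunt/uncle↔niece/nephew: one path of length 3: r = (1/2)^3 = 1/8).
Summing one r·B term per recipient: 2·0.5·0.486 + 3·0.125·0.105 + 1·0.25·0.248 + 1·0.125·0.0452 = 0.593025.
0.593025 > 0.45: the indirect benefit exceeds the cost.

Yes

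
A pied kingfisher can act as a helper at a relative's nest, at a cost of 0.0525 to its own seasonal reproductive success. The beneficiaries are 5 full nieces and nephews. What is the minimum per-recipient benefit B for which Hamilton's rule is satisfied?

0.042

r to a full niece or nephew = 1/4 (full aunt/uncle↔niece/nephew: two paths of length 3 through the shared grandparent pair: r = 2·(1/2)^3 = 1/4).
Hamilton's rule with n recipients of equal r: n·r·B > C, so B > C/(n·r) = 0.0525/(5·0.25) = 0.042.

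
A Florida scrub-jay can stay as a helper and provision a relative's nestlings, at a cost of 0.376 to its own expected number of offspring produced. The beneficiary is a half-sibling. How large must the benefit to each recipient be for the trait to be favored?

1.504

r to a half-sibling = 0.25 (half-sibs share one parent — one path of length 2: r = (1/2)^2 = 1/4).
Hamilton's rule with n recipients of equal r: n·r·B > C, so B > C/(n·r) = 0.376/(1·0.25) = 1.504.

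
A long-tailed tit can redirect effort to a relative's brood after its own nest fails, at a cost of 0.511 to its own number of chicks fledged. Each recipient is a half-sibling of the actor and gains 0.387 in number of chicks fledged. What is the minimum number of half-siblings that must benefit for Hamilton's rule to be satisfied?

6

r to a half-sibling = 0.25 (half-sibs share one parent — one path of length 2: r = (1/2)^2 = 1/4).
Hamilton's rule: n·r·B > C  ⇒  n > C/(r·B) = 0.511/(0.25·0.387) = 5.282.
The smallest integer exceeding 5.282 is 6.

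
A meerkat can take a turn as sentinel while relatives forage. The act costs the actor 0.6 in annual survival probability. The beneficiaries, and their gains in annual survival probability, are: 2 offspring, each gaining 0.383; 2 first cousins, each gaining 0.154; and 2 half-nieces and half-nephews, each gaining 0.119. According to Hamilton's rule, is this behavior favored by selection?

No

Hamilton's rule: the trait is favored when the sum of r·B over every recipient exceeds the actor's cost C.
r to an offspring = 1/2 (one parent–offspring link: r = (1/2)^1 = 1/2).
r to a first cousin = 0.125 (first cousins share one grandparent pair — two paths of length 4: r = 2·(1/2)^4 = 1/8).
r to a half-niece or half-nephew = 0.125 (half-aunt/uncle↔niece/nephew: one path of length 3: r = (1/2)^3 = 1/8).
Summing one r·B term per recipient: 2·0.5·0.383 + 2·0.125·0.154 + 2·0.125·0.119 = 0.45125.
0.45125 < 0.6: the indirect benefit is less than the cost.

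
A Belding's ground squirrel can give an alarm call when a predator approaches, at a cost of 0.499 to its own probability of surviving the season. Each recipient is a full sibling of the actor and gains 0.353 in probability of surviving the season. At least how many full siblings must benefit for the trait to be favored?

r to a full sibling = 1/2 (full sibs share both parents — two paths of length 2: r = 2·(1/2)^2 = 1/2).
Hamilton's rule: n·r·B > C  ⇒  n > C/(r·B) = 0.499/(0.5·0.353) = 2.827.
The smallest integer exceeding 2.827 is 3.

3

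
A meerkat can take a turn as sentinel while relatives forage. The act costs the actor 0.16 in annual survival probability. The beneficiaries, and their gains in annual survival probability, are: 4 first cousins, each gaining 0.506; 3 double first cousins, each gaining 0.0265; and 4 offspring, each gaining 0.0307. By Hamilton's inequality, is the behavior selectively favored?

Yes

Hamilton's rule: the trait is favored when the sum of r·B over every recipient exceeds the actor's cost C.
r to a first cousin = 0.125 (first cousins share one grandparent pair — two paths of length 4: r = 2·(1/2)^4 = 1/8).
r to a double first cousin = 0.25 (double first cousins share both grandparent pairs — four paths of length 4: r = 4·(1/2)^4 = 1/4).
r to an offspring = 1/2 (one parent–offspring link: r = (1/2)^1 = 1/2).
Summing one r·B term per recipient: 4·0.125·0.506 + 3·0.25·0.0265 + 4·0.5·0.0307 = 0.334275.
0.334275 > 0.16: the indirect benefit exceeds the cost.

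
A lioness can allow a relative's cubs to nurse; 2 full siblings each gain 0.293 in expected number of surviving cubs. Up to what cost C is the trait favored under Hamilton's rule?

r to a full sibling = 1/2 (full sibs share both parents — two paths of length 2: r = 2·(1/2)^2 = 1/2).
Hamilton's rule: n·r·B > C, so the trait is favored while C < n·r·B = 2·0.5·0.293 = 0.293.

0.293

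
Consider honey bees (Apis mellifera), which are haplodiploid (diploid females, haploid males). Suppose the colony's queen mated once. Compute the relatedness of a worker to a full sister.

Haplodiploid full sisters inherit their father's entire haploid genome identically (contributing 1/2) and on average half of their mother's contribution (1/2 · 1/2 = 1/4); r = 1/2 + 1/4 = 3/4.

0.75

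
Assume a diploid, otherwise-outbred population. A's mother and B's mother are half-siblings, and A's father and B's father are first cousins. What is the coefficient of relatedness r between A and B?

0.09375

Independent pedigree routes through distinct common ancestors add.
A and B are related in two ways: half first cousins through their mothers (r = 1/16) and second cousins through their fathers (r = 1/32).
r = 1/16 + 1/32 = 0.09375.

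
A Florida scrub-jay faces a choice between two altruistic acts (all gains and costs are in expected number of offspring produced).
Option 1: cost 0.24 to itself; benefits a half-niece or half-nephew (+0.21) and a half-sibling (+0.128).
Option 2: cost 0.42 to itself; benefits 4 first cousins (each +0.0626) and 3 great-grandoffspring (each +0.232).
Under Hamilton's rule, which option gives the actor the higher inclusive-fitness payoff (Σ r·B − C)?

Option 1

Option 1: r to a half-niece or half-nephew = 0.125.
Option 1: r to a half-sibling = 0.25.
Option 1: Σ r·B − C = (1·0.125·0.21 + 1·0.25·0.128) − 0.24 = -0.18175.
Option 2: r to a first cousin = 0.125.
Option 2: r to a great-grandoffspring = 0.125.
Option 2: Σ r·B − C = (4·0.125·0.0626 + 3·0.125·0.232) − 0.42 = -0.3017.
Option 1 has the higher net inclusive-fitness payoff.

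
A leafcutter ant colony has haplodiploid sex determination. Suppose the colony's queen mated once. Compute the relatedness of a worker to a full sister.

Haplodiploid full sisters inherit their father's entire haploid genome identically (contributing 1/2) and on average half of their mother's contribution (1/2 · 1/2 = 1/4); r = 1/2 + 1/4 = 3/4.

0.75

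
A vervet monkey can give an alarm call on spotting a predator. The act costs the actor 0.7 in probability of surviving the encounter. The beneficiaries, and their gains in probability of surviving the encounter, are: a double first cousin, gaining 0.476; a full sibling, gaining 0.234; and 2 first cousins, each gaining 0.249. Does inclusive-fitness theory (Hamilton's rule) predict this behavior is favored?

No

Hamilton's rule: the trait is favored when the sum of r·B over every recipient exceeds the actor's cost C.
r to a double first cousin = 1/4 (double first cousins share both grandparent pairs — four paths of length 4: r = 4·(1/2)^4 = 1/4).
r to a full sibling = 0.5 (full sibs share both parents — two paths of length 2: r = 2·(1/2)^2 = 1/2).
r to a first cousin = 0.125 (first cousins share one grandparent pair — two paths of length 4: r = 2·(1/2)^4 = 1/8).
Summing one r·B term per recipient: 1·0.25·0.476 + 1·0.5·0.234 + 2·0.125·0.249 = 0.29825.
0.29825 < 0.7: the indirect benefit is less than the cost.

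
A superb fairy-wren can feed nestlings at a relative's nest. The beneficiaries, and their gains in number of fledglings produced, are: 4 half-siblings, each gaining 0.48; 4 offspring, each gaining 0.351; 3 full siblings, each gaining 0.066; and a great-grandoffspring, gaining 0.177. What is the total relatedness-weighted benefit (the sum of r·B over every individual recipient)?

1.303125

r to a half-sibling = 0.25 (half-sibs share one parent — one path of length 2: r = (1/2)^2 = 1/4).
r to an offspring = 1/2 (one parent–offspring link: r = (1/2)^1 = 1/2).
r to a full sibling = 1/2 (full sibs share both parents — two paths of length 2: r = 2·(1/2)^2 = 1/2).
r to a great-grandoffspring = 0.125 (three parent–offspring links: r = (1/2)^3 = 1/8).
Summing one r·B term per recipient: 4·0.25·0.48 + 4·0.5·0.351 + 3·0.5·0.066 + 1·0.125·0.177 = 1.303125.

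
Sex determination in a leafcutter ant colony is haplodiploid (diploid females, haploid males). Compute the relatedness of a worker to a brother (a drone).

0.25

Her haploid brother carries none of their father's genes and a random half of their mother's genome; that half matches the maternal half of her own genome with probability 1/2: r = 1/2 · 1/2 = 1/4.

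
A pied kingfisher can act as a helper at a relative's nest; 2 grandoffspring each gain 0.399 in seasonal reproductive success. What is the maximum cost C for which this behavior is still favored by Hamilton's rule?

r to a grandoffspring = 0.25 (two parent–offspring links: r = (1/2)^2 = 1/4).
Hamilton's rule: n·r·B > C, so the trait is favored while C < n·r·B = 2·0.25·0.399 = 0.1995.

0.1995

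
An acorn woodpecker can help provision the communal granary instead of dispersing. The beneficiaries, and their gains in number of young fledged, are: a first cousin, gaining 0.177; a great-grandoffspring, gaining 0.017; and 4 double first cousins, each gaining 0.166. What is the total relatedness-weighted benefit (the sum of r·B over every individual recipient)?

0.19025

r to a first cousin = 0.125 (first cousins share one grandparent pair — two paths of length 4: r = 2·(1/2)^4 = 1/8).
r to a great-grandoffspring = 0.125 (three parent–offspring links: r = (1/2)^3 = 1/8).
r to a double first cousin = 1/4 (double first cousins share both grandparent pairs — four paths of length 4: r = 4·(1/2)^4 = 1/4).
Summing one r·B term per recipient: 1·0.125·0.177 + 1·0.125·0.017 + 4·0.25·0.166 = 0.19025.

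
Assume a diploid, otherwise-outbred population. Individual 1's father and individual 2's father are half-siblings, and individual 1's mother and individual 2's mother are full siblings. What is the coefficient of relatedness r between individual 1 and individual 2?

0.1875

Relatedness sums over independent paths through distinct common ancestors.
Individual 1 and individual 2 are related in two ways: half first cousins through their fathers (r = 1/16) and first cousins through their mothers (r = 1/8).
r = 1/16 + 1/8 = 0.1875.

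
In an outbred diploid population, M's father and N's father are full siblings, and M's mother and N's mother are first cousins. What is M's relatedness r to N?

0.15625

With two independent routes of shared ancestry, r is the sum of the two contributions.
M and N are related in two ways: first cousins through their fathers (r = 1/8) and second cousins through their mothers (r = 1/32).
r = 1/8 + 1/32 = 0.15625.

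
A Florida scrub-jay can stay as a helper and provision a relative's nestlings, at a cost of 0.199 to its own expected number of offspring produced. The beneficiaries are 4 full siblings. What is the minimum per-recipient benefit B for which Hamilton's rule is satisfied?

r to a full sibling = 0.5 (full sibs share both parents — two paths of length 2: r = 2·(1/2)^2 = 1/2).
Hamilton's rule with n recipients of equal r: n·r·B > C, so B > C/(n·r) = 0.199/(4·0.5) = 0.0995.

0.0995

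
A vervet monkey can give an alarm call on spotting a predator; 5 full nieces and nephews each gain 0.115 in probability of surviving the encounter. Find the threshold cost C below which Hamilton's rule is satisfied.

0.14375

r to a full niece or nephew = 1/4 (full aunt/uncle↔niece/nephew: two paths of length 3 through the shared grandparent pair: r = 2·(1/2)^3 = 1/4).
Hamilton's rule: n·r·B > C, so the trait is favored while C < n·r·B = 5·0.25·0.115 = 0.14375.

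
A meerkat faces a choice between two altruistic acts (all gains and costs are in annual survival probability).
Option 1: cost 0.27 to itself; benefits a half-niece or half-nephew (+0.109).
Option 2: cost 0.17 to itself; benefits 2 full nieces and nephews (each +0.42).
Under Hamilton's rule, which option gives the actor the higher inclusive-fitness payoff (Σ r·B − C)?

Option 2

Option 1: r to a half-niece or half-nephew = 0.125.
Option 1: Σ r·B − C = (1·0.125·0.109) − 0.27 = -0.256375.
Option 2: r to a full niece or nephew = 0.25.
Option 2: Σ r·B − C = (2·0.25·0.42) − 0.17 = 0.04.
Option 2 has the higher net inclusive-fitness payoff.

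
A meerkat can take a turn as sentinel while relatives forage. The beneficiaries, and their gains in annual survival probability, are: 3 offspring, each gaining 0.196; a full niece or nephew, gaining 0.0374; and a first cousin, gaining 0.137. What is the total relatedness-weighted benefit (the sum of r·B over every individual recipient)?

r to an offspring = 0.5 (one parent–offspring link: r = (1/2)^1 = 1/2).
r to a full niece or nephew = 1/4 (full aunt/uncle↔niece/nephew: two paths of length 3 through the shared grandparent pair: r = 2·(1/2)^3 = 1/4).
r to a first cousin = 0.125 (first cousins share one grandparent pair — two paths of length 4: r = 2·(1/2)^4 = 1/8).
Summing one r·B term per recipient: 3·0.5·0.196 + 1·0.25·0.0374 + 1·0.125·0.137 = 0.320475.

0.320475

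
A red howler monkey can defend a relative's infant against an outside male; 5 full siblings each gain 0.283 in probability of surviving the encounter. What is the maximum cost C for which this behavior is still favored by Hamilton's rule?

0.7075

r to a full sibling = 1/2 (full sibs share both parents — two paths of length 2: r = 2·(1/2)^2 = 1/2).
Hamilton's rule: n·r·B > C, so the trait is favored while C < n·r·B = 5·0.5·0.283 = 0.7075.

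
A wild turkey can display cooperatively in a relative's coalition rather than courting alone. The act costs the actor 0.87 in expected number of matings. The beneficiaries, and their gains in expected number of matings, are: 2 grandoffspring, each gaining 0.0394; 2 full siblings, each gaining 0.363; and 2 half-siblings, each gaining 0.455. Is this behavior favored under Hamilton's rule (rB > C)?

Hamilton's rule: the trait is favored when the sum of r·B over every recipient exceeds the actor's cost C.
r to a grandoffspring = 0.25 (two parent–offspring links: r = (1/2)^2 = 1/4).
r to a full sibling = 1/2 (full sibs share both parents — two paths of length 2: r = 2·(1/2)^2 = 1/2).
r to a half-sibling = 1/4 (half-sibs share one parent — one path of length 2: r = (1/2)^2 = 1/4).
Summing one r·B term per recipient: 2·0.25·0.0394 + 2·0.5·0.363 + 2·0.25·0.455 = 0.6102.
0.6102 < 0.87: the indirect benefit is less than the cost.

No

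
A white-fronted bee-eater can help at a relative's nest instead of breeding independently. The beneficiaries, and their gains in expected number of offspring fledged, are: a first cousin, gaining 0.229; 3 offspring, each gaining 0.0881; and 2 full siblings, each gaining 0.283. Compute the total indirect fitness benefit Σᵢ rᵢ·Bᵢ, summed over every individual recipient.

0.443775

r to a first cousin = 1/8 (first cousins share one grandparent pair — two paths of length 4: r = 2·(1/2)^4 = 1/8).
r to an offspring = 0.5 (one parent–offspring link: r = (1/2)^1 = 1/2).
r to a full sibling = 1/2 (full sibs share both parents — two paths of length 2: r = 2·(1/2)^2 = 1/2).
Summing one r·B term per recipient: 1·0.125·0.229 + 3·0.5·0.0881 + 2·0.5·0.283 = 0.443775.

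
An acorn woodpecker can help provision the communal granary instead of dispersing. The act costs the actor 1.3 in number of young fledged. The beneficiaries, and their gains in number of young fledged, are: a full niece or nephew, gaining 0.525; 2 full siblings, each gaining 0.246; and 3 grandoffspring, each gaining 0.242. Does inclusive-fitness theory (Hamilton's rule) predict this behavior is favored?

Hamilton's rule: the trait is favored when the sum of r·B over every recipient exceeds the actor's cost C.
r to a full niece or nephew = 0.25 (full aunt/uncle↔niece/nephew: two paths of length 3 through the shared grandparent pair: r = 2·(1/2)^3 = 1/4).
r to a full sibling = 0.5 (full sibs share both parents — two paths of length 2: r = 2·(1/2)^2 = 1/2).
r to a grandoffspring = 0.25 (two parent–offspring links: r = (1/2)^2 = 1/4).
Summing one r·B term per recipient: 1·0.25·0.525 + 2·0.5·0.246 + 3·0.25·0.242 = 0.55875.
0.55875 < 1.3: the indirect benefit is less than the cost.

No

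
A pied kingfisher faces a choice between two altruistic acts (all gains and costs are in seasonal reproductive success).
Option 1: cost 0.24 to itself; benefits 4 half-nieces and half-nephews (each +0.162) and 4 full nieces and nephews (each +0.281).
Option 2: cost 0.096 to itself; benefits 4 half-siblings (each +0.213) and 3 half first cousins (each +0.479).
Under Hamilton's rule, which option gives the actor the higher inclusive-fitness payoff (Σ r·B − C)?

Option 1: r to a half-niece or half-nephew = 0.125.
Option 1: r to a full niece or nephew = 0.25.
Option 1: Σ r·B − C = (4·0.125·0.162 + 4·0.25·0.281) − 0.24 = 0.122.
Option 2: r to a half-sibling = 0.25.
Option 2: r to a half first cousin = 0.0625.
Option 2: Σ r·B − C = (4·0.25·0.213 + 3·0.0625·0.479) − 0.096 = 0.2068125.
Option 2 has the higher net inclusive-fitness payoff.

Option 2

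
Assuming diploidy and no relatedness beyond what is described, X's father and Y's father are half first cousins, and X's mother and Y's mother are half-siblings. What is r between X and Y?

With two independent routes of shared ancestry, r is the sum of the two contributions.
X and Y are related in two ways: half second cousins through their fathers (r = 1/64) and half first cousins through their mothers (r = 1/16).
r = 1/64 + 1/16 = 5/64 = 0.078125.

0.078125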